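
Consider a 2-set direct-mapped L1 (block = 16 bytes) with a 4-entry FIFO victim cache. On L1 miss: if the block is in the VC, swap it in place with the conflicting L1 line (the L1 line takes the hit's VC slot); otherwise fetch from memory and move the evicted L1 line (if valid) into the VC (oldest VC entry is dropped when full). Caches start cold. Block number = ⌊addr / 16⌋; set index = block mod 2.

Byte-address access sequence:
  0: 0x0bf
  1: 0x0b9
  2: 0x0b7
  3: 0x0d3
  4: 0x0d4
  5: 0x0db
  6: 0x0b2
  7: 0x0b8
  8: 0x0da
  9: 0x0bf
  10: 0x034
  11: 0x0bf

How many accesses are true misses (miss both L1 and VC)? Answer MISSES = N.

MISSES = 3

#0 0xbf→b11/s1 MISS; vc=[]
#1 0xb9→b11/s1 L1-HIT; vc=[]
#2 0xb7→b11/s1 L1-HIT; vc=[]
#3 0xd3→b13/s1 MISS; vc=[11]
#4 0xd4→b13/s1 L1-HIT; vc=[11]
#5 0xdb→b13/s1 L1-HIT; vc=[11]
#6 0xb2→b11/s1 VC-HIT; vc=[13]
#7 0xb8→b11/s1 L1-HIT; vc=[13]
#8 0xda→b13/s1 VC-HIT; vc=[11]
#9 0xbf→b11/s1 VC-HIT; vc=[13]
#10 0x34→b3/s1 MISS; vc=[13,11]
#11 0xbf→b11/s1 VC-HIT; vc=[13,3]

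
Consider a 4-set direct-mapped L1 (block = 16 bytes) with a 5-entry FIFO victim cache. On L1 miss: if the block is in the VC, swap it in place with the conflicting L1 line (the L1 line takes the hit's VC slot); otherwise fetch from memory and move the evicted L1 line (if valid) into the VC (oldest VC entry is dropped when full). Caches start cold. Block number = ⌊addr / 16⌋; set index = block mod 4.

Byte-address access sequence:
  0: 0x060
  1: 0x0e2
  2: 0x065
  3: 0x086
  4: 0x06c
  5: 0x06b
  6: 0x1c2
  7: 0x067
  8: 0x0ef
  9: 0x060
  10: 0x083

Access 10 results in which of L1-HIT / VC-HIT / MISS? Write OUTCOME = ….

OUTCOME = VC-HIT

  [0] addr=0x60 blk=6 s=2: MISS | VC []
  [1] addr=0xe2 blk=14 s=2: MISS | VC [6]
  [2] addr=0x65 blk=6 s=2: VC-HIT | VC [14]
  [3] addr=0x86 blk=8 s=0: MISS | VC [14]
  [4] addr=0x6c blk=6 s=2: L1-HIT | VC [14]
  [5] addr=0x6b blk=6 s=2: L1-HIT | VC [14]
  [6] addr=0x1c2 blk=28 s=0: MISS | VC [14, 8]
  [7] addr=0x67 blk=6 s=2: L1-HIT | VC [14, 8]
  [8] addr=0xef blk=14 s=2: VC-HIT | VC [6, 8]
  [9] addr=0x60 blk=6 s=2: VC-HIT | VC [14, 8]
  [10] addr=0x83 blk=8 s=0: VC-HIT | VC [14, 28]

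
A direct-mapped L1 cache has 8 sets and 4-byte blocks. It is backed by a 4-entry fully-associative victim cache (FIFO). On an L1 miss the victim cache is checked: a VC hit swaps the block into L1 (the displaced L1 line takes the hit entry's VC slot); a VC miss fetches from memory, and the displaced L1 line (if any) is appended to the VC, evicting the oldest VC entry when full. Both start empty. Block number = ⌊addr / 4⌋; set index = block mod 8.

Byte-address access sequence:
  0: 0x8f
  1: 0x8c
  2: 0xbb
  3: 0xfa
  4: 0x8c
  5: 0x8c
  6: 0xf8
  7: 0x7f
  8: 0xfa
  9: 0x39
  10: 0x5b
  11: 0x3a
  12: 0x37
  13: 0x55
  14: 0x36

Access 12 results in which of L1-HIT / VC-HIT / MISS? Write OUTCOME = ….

#0 0x8f→b35/s3 MISS; vc=[]
#1 0x8c→b35/s3 L1-HIT; vc=[]
#2 0xbb→b46/s6 MISS; vc=[]
#3 0xfa→b62/s6 MISS; vc=[46]
#4 0x8c→b35/s3 L1-HIT; vc=[46]
#5 0x8c→b35/s3 L1-HIT; vc=[46]
#6 0xf8→b62/s6 L1-HIT; vc=[46]
#7 0x7f→b31/s7 MISS; vc=[46]
#8 0xfa→b62/s6 L1-HIT; vc=[46]
#9 0x39→b14/s6 MISS; vc=[46,62]
#10 0x5b→b22/s6 MISS; vc=[46,62,14]
#11 0x3a→b14/s6 VC-HIT; vc=[46,62,22]
#12 0x37→b13/s5 MISS; vc=[46,62,22]
#13 0x55→b21/s5 MISS; vc=[46,62,22,13]
#14 0x36→b13/s5 VC-HIT; vc=[46,62,22,21]

OUTCOME = MISS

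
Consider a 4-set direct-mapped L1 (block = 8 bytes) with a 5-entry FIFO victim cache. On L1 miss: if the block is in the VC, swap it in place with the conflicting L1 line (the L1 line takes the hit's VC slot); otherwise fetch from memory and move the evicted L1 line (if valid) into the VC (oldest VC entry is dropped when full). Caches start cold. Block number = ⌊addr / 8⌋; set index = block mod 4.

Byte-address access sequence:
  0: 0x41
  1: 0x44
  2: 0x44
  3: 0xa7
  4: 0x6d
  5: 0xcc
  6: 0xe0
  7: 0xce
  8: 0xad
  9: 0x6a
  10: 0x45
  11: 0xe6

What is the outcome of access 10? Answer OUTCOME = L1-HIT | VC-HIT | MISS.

#0 0x41→b8/s0 MISS; vc=[]
#1 0x44→b8/s0 L1-HIT; vc=[]
#2 0x44→b8/s0 L1-HIT; vc=[]
#3 0xa7→b20/s0 MISS; vc=[8]
#4 0x6d→b13/s1 MISS; vc=[8]
#5 0xcc→b25/s1 MISS; vc=[8,13]
#6 0xe0→b28/s0 MISS; vc=[8,13,20]
#7 0xce→b25/s1 L1-HIT; vc=[8,13,20]
#8 0xad→b21/s1 MISS; vc=[8,13,20,25]
#9 0x6a→b13/s1 VC-HIT; vc=[8,21,20,25]
#10 0x45→b8/s0 VC-HIT; vc=[28,21,20,25]
#11 0xe6→b28/s0 VC-HIT; vc=[8,21,20,25]

OUTCOME = VC-HIT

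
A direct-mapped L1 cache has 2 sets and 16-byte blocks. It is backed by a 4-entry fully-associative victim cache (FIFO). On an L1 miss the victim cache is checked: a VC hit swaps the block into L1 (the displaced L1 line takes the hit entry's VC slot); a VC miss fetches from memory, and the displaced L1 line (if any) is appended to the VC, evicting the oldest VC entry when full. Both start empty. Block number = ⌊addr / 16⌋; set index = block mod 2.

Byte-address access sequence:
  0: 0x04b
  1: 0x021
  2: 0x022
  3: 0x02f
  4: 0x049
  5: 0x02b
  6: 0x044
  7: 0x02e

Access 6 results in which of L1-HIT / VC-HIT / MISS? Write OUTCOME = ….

OUTCOME = VC-HIT

  [0] addr=0x4b blk=4 s=0: MISS | VC []
  [1] addr=0x21 blk=2 s=0: MISS | VC [4]
  [2] addr=0x22 blk=2 s=0: L1-HIT | VC [4]
  [3] addr=0x2f blk=2 s=0: L1-HIT | VC [4]
  [4] addr=0x49 blk=4 s=0: VC-HIT | VC [2]
  [5] addr=0x2b blk=2 s=0: VC-HIT | VC [4]
  [6] addr=0x44 blk=4 s=0: VC-HIT | VC [2]
  [7] addr=0x2e blk=2 s=0: VC-HIT | VC [4]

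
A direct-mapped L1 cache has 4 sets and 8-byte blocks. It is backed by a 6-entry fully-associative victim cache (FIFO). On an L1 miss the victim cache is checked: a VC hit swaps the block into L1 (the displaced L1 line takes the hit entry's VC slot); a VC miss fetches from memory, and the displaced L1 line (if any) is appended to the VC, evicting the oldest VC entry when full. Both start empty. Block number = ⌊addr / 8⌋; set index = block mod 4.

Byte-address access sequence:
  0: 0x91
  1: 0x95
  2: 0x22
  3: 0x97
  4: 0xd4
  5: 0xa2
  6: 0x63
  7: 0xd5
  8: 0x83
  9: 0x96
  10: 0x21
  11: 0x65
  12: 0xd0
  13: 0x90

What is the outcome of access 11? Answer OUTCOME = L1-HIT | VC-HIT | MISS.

  [0] addr=0x91 blk=18 s=2: MISS | VC []
  [1] addr=0x95 blk=18 s=2: L1-HIT | VC []
  [2] addr=0x22 blk=4 s=0: MISS | VC []
  [3] addr=0x97 blk=18 s=2: L1-HIT | VC []
  [4] addr=0xd4 blk=26 s=2: MISS | VC [18]
  [5] addr=0xa2 blk=20 s=0: MISS | VC [18, 4]
  [6] addr=0x63 blk=12 s=0: MISS | VC [18, 4, 20]
  [7] addr=0xd5 blk=26 s=2: L1-HIT | VC [18, 4, 20]
  [8] addr=0x83 blk=16 s=0: MISS | VC [18, 4, 20, 12]
  [9] addr=0x96 blk=18 s=2: VC-HIT | VC [26, 4, 20, 12]
  [10] addr=0x21 blk=4 s=0: VC-HIT | VC [26, 16, 20, 12]
  [11] addr=0x65 blk=12 s=0: VC-HIT | VC [26, 16, 20, 4]
  [12] addr=0xd0 blk=26 s=2: VC-HIT | VC [18, 16, 20, 4]
  [13] addr=0x90 blk=18 s=2: VC-HIT | VC [26, 16, 20, 4]

OUTCOME = VC-HIT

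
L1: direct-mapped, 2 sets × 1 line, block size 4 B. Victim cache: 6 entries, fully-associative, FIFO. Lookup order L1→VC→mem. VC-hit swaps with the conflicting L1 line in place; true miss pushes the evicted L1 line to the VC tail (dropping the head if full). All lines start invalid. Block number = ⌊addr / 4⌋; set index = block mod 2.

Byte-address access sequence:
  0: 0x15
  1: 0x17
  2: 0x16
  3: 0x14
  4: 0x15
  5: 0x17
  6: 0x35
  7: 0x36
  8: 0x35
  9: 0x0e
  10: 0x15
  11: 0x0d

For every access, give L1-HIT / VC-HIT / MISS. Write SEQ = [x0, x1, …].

SEQ = [MISS, L1-HIT, L1-HIT, L1-HIT, L1-HIT, L1-HIT, MISS, L1-HIT, L1-HIT, MISS, VC-HIT, VC-HIT]

#0 0x15→b5/s1 MISS; vc=[]
#1 0x17→b5/s1 L1-HIT; vc=[]
#2 0x16→b5/s1 L1-HIT; vc=[]
#3 0x14→b5/s1 L1-HIT; vc=[]
#4 0x15→b5/s1 L1-HIT; vc=[]
#5 0x17→b5/s1 L1-HIT; vc=[]
#6 0x35→b13/s1 MISS; vc=[5]
#7 0x36→b13/s1 L1-HIT; vc=[5]
#8 0x35→b13/s1 L1-HIT; vc=[5]
#9 0xe→b3/s1 MISS; vc=[5,13]
#10 0x15→b5/s1 VC-HIT; vc=[3,13]
#11 0xd→b3/s1 VC-HIT; vc=[5,13]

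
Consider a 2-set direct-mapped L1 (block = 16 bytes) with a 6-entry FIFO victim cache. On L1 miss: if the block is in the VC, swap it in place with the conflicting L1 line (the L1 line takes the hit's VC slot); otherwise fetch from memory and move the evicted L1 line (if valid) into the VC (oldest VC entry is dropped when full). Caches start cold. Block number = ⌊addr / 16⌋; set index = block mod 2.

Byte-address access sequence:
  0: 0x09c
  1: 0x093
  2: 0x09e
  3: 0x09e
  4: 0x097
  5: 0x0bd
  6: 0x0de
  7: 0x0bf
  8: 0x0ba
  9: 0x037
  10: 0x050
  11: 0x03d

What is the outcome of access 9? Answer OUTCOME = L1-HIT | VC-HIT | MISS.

#0 0x9c→b9/s1 MISS; vc=[]
#1 0x93→b9/s1 L1-HIT; vc=[]
#2 0x9e→b9/s1 L1-HIT; vc=[]
#3 0x9e→b9/s1 L1-HIT; vc=[]
#4 0x97→b9/s1 L1-HIT; vc=[]
#5 0xbd→b11/s1 MISS; vc=[9]
#6 0xde→b13/s1 MISS; vc=[9,11]
#7 0xbf→b11/s1 VC-HIT; vc=[9,13]
#8 0xba→b11/s1 L1-HIT; vc=[9,13]
#9 0x37→b3/s1 MISS; vc=[9,13,11]
#10 0x50→b5/s1 MISS; vc=[9,13,11,3]
#11 0x3d→b3/s1 VC-HIT; vc=[9,13,11,5]

OUTCOME = MISS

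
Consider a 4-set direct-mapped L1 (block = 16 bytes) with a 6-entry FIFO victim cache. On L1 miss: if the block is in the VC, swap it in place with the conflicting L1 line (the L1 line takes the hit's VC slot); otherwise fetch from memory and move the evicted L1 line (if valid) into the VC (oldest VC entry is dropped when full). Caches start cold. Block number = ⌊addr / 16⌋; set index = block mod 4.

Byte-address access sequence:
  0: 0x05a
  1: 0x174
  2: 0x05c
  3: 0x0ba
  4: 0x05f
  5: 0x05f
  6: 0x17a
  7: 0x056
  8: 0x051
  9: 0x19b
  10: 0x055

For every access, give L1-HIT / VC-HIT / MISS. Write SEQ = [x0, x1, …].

SEQ = [MISS, MISS, L1-HIT, MISS, L1-HIT, L1-HIT, VC-HIT, L1-HIT, L1-HIT, MISS, VC-HIT]

#0 0x5a→b5/s1 MISS; vc=[]
#1 0x174→b23/s3 MISS; vc=[]
#2 0x5c→b5/s1 L1-HIT; vc=[]
#3 0xba→b11/s3 MISS; vc=[23]
#4 0x5f→b5/s1 L1-HIT; vc=[23]
#5 0x5f→b5/s1 L1-HIT; vc=[23]
#6 0x17a→b23/s3 VC-HIT; vc=[11]
#7 0x56→b5/s1 L1-HIT; vc=[11]
#8 0x51→b5/s1 L1-HIT; vc=[11]
#9 0x19b→b25/s1 MISS; vc=[11,5]
#10 0x55→b5/s1 VC-HIT; vc=[11,25]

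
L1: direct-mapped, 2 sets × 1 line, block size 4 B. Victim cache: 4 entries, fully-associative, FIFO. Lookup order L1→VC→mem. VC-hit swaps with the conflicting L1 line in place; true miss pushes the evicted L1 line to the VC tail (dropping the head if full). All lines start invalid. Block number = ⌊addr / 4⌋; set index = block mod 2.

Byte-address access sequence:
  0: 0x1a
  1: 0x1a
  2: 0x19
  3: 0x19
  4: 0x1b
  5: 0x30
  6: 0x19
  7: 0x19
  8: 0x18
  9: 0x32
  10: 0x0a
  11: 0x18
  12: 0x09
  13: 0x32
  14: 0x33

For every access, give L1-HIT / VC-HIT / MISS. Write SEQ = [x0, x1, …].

SEQ = [MISS, L1-HIT, L1-HIT, L1-HIT, L1-HIT, MISS, VC-HIT, L1-HIT, L1-HIT, VC-HIT, MISS, VC-HIT, VC-HIT, VC-HIT, L1-HIT]

#0 0x1a→b6/s0 MISS; vc=[]
#1 0x1a→b6/s0 L1-HIT; vc=[]
#2 0x19→b6/s0 L1-HIT; vc=[]
#3 0x19→b6/s0 L1-HIT; vc=[]
#4 0x1b→b6/s0 L1-HIT; vc=[]
#5 0x30→b12/s0 MISS; vc=[6]
#6 0x19→b6/s0 VC-HIT; vc=[12]
#7 0x19→b6/s0 L1-HIT; vc=[12]
#8 0x18→b6/s0 L1-HIT; vc=[12]
#9 0x32→b12/s0 VC-HIT; vc=[6]
#10 0xa→b2/s0 MISS; vc=[6,12]
#11 0x18→b6/s0 VC-HIT; vc=[2,12]
#12 0x9→b2/s0 VC-HIT; vc=[6,12]
#13 0x32→b12/s0 VC-HIT; vc=[6,2]
#14 0x33→b12/s0 L1-HIT; vc=[6,2]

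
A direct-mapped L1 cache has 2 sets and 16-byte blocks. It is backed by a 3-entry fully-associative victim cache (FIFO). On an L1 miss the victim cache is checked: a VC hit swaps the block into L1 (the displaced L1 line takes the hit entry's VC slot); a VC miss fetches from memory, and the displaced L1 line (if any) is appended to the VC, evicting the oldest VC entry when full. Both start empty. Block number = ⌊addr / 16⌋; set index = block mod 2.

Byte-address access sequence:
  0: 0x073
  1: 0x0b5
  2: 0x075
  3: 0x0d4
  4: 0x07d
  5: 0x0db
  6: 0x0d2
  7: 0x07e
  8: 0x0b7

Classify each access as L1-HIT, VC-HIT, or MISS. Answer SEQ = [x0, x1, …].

0: 0x73 (blk 7, set 1) → MISS  vc=[]
1: 0xb5 (blk 11, set 1) → MISS  vc=[7]
2: 0x75 (blk 7, set 1) → VC-HIT  vc=[11]
3: 0xd4 (blk 13, set 1) → MISS  vc=[11, 7]
4: 0x7d (blk 7, set 1) → VC-HIT  vc=[11, 13]
5: 0xdb (blk 13, set 1) → VC-HIT  vc=[11, 7]
6: 0xd2 (blk 13, set 1) → L1-HIT  vc=[11, 7]
7: 0x7e (blk 7, set 1) → VC-HIT  vc=[11, 13]
8: 0xb7 (blk 11, set 1) → VC-HIT  vc=[7, 13]

SEQ = [MISS, MISS, VC-HIT, MISS, VC-HIT, VC-HIT, L1-HIT, VC-HIT, VC-HIT]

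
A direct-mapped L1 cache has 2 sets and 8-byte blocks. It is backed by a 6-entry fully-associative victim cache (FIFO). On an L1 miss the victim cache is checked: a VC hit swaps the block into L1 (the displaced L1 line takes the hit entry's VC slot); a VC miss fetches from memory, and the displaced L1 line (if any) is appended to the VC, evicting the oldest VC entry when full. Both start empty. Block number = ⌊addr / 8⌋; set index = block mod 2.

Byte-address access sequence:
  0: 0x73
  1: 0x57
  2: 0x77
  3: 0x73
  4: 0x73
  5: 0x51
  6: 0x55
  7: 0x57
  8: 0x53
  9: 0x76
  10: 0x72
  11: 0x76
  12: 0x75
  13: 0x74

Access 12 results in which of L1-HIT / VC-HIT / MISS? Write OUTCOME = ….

  [0] addr=0x73 blk=14 s=0: MISS | VC []
  [1] addr=0x57 blk=10 s=0: MISS | VC [14]
  [2] addr=0x77 blk=14 s=0: VC-HIT | VC [10]
  [3] addr=0x73 blk=14 s=0: L1-HIT | VC [10]
  [4] addr=0x73 blk=14 s=0: L1-HIT | VC [10]
  [5] addr=0x51 blk=10 s=0: VC-HIT | VC [14]
  [6] addr=0x55 blk=10 s=0: L1-HIT | VC [14]
  [7] addr=0x57 blk=10 s=0: L1-HIT | VC [14]
  [8] addr=0x53 blk=10 s=0: L1-HIT | VC [14]
  [9] addr=0x76 blk=14 s=0: VC-HIT | VC [10]
  [10] addr=0x72 blk=14 s=0: L1-HIT | VC [10]
  [11] addr=0x76 blk=14 s=0: L1-HIT | VC [10]
  [12] addr=0x75 blk=14 s=0: L1-HIT | VC [10]
  [13] addr=0x74 blk=14 s=0: L1-HIT | VC [10]

OUTCOME = L1-HIT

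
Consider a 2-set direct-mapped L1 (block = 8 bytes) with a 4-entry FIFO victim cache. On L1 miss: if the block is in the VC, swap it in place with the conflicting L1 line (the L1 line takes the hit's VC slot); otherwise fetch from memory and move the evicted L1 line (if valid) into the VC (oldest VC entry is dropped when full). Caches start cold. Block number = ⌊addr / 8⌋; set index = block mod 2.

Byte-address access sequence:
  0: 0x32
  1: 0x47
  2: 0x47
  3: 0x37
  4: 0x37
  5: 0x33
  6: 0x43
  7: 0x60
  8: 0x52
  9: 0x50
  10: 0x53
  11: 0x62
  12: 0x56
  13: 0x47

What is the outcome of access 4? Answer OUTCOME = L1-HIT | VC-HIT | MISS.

#0 0x32→b6/s0 MISS; vc=[]
#1 0x47→b8/s0 MISS; vc=[6]
#2 0x47→b8/s0 L1-HIT; vc=[6]
#3 0x37→b6/s0 VC-HIT; vc=[8]
#4 0x37→b6/s0 L1-HIT; vc=[8]
#5 0x33→b6/s0 L1-HIT; vc=[8]
#6 0x43→b8/s0 VC-HIT; vc=[6]
#7 0x60→b12/s0 MISS; vc=[6,8]
#8 0x52→b10/s0 MISS; vc=[6,8,12]
#9 0x50→b10/s0 L1-HIT; vc=[6,8,12]
#10 0x53→b10/s0 L1-HIT; vc=[6,8,12]
#11 0x62→b12/s0 VC-HIT; vc=[6,8,10]
#12 0x56→b10/s0 VC-HIT; vc=[6,8,12]
#13 0x47→b8/s0 VC-HIT; vc=[6,10,12]

OUTCOME = L1-HIT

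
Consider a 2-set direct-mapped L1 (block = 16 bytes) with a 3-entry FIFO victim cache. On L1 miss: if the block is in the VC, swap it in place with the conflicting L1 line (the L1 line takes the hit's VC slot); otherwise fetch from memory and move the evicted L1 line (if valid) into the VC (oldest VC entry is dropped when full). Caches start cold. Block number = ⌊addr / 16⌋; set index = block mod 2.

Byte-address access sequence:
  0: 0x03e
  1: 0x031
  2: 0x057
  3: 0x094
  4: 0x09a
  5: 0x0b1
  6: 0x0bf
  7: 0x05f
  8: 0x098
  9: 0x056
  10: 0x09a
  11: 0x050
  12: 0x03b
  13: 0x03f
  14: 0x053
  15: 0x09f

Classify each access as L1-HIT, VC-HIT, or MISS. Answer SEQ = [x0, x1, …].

0: 0x3e (blk 3, set 1) → MISS  vc=[]
1: 0x31 (blk 3, set 1) → L1-HIT  vc=[]
2: 0x57 (blk 5, set 1) → MISS  vc=[3]
3: 0x94 (blk 9, set 1) → MISS  vc=[3, 5]
4: 0x9a (blk 9, set 1) → L1-HIT  vc=[3, 5]
5: 0xb1 (blk 11, set 1) → MISS  vc=[3, 5, 9]
6: 0xbf (blk 11, set 1) → L1-HIT  vc=[3, 5, 9]
7: 0x5f (blk 5, set 1) → VC-HIT  vc=[3, 11, 9]
8: 0x98 (blk 9, set 1) → VC-HIT  vc=[3, 11, 5]
9: 0x56 (blk 5, set 1) → VC-HIT  vc=[3, 11, 9]
10: 0x9a (blk 9, set 1) → VC-HIT  vc=[3, 11, 5]
11: 0x50 (blk 5, set 1) → VC-HIT  vc=[3, 11, 9]
12: 0x3b (blk 3, set 1) → VC-HIT  vc=[5, 11, 9]
13: 0x3f (blk 3, set 1) → L1-HIT  vc=[5, 11, 9]
14: 0x53 (blk 5, set 1) → VC-HIT  vc=[3, 11, 9]
15: 0x9f (blk 9, set 1) → VC-HIT  vc=[3, 11, 5]

SEQ = [MISS, L1-HIT, MISS, MISS, L1-HIT, MISS, L1-HIT, VC-HIT, VC-HIT, VC-HIT, VC-HIT, VC-HIT, VC-HIT, L1-HIT, VC-HIT, VC-HIT]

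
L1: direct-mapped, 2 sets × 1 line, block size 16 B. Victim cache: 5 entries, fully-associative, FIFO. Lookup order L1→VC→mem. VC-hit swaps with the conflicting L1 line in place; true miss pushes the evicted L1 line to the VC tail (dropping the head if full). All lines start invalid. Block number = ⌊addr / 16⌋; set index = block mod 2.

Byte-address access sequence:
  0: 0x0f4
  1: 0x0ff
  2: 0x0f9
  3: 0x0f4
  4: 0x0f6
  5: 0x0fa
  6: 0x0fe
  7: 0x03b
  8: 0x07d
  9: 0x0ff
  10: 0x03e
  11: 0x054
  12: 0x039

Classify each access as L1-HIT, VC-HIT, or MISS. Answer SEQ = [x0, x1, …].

0: 0xf4 (blk 15, set 1) → MISS  vc=[]
1: 0xff (blk 15, set 1) → L1-HIT  vc=[]
2: 0xf9 (blk 15, set 1) → L1-HIT  vc=[]
3: 0xf4 (blk 15, set 1) → L1-HIT  vc=[]
4: 0xf6 (blk 15, set 1) → L1-HIT  vc=[]
5: 0xfa (blk 15, set 1) → L1-HIT  vc=[]
6: 0xfe (blk 15, set 1) → L1-HIT  vc=[]
7: 0x3b (blk 3, set 1) → MISS  vc=[15]
8: 0x7d (blk 7, set 1) → MISS  vc=[15, 3]
9: 0xff (blk 15, set 1) → VC-HIT  vc=[7, 3]
10: 0x3e (blk 3, set 1) → VC-HIT  vc=[7, 15]
11: 0x54 (blk 5, set 1) → MISS  vc=[7, 15, 3]
12: 0x39 (blk 3, set 1) → VC-HIT  vc=[7, 15, 5]

SEQ = [MISS, L1-HIT, L1-HIT, L1-HIT, L1-HIT, L1-HIT, L1-HIT, MISS, MISS, VC-HIT, VC-HIT, MISS, VC-HIT]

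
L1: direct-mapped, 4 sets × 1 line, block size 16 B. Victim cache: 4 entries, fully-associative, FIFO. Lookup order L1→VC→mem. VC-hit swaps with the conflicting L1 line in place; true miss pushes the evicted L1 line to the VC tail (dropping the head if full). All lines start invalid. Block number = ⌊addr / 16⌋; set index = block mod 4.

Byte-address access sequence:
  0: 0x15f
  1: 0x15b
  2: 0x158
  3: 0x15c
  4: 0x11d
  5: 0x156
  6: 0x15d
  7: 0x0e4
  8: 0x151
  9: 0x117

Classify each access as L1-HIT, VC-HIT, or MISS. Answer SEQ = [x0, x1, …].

SEQ = [MISS, L1-HIT, L1-HIT, L1-HIT, MISS, VC-HIT, L1-HIT, MISS, L1-HIT, VC-HIT]

0: 0x15f (blk 21, set 1) → MISS  vc=[]
1: 0x15b (blk 21, set 1) → L1-HIT  vc=[]
2: 0x158 (blk 21, set 1) → L1-HIT  vc=[]
3: 0x15c (blk 21, set 1) → L1-HIT  vc=[]
4: 0x11d (blk 17, set 1) → MISS  vc=[21]
5: 0x156 (blk 21, set 1) → VC-HIT  vc=[17]
6: 0x15d (blk 21, set 1) → L1-HIT  vc=[17]
7: 0xe4 (blk 14, set 2) → MISS  vc=[17]
8: 0x151 (blk 21, set 1) → L1-HIT  vc=[17]
9: 0x117 (blk 17, set 1) → VC-HIT  vc=[21]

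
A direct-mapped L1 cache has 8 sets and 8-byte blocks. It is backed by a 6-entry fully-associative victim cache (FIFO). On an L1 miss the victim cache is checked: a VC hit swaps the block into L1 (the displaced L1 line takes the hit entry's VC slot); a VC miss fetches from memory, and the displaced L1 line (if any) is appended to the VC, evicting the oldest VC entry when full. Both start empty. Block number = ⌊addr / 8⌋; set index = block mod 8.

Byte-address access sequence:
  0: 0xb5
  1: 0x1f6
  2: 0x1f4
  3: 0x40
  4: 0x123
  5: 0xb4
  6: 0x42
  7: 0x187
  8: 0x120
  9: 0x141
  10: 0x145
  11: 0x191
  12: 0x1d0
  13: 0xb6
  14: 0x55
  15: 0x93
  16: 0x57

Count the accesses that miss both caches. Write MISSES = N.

  [0] addr=0xb5 blk=22 s=6: MISS | VC []
  [1] addr=0x1f6 blk=62 s=6: MISS | VC [22]
  [2] addr=0x1f4 blk=62 s=6: L1-HIT | VC [22]
  [3] addr=0x40 blk=8 s=0: MISS | VC [22]
  [4] addr=0x123 blk=36 s=4: MISS | VC [22]
  [5] addr=0xb4 blk=22 s=6: VC-HIT | VC [62]
  [6] addr=0x42 blk=8 s=0: L1-HIT | VC [62]
  [7] addr=0x187 blk=48 s=0: MISS | VC [62, 8]
  [8] addr=0x120 blk=36 s=4: L1-HIT | VC [62, 8]
  [9] addr=0x141 blk=40 s=0: MISS | VC [62, 8, 48]
  [10] addr=0x145 blk=40 s=0: L1-HIT | VC [62, 8, 48]
  [11] addr=0x191 blk=50 s=2: MISS | VC [62, 8, 48]
  [12] addr=0x1d0 blk=58 s=2: MISS | VC [62, 8, 48, 50]
  [13] addr=0xb6 blk=22 s=6: L1-HIT | VC [62, 8, 48, 50]
  [14] addr=0x55 blk=10 s=2: MISS | VC [62, 8, 48, 50, 58]
  [15] addr=0x93 blk=18 s=2: MISS | VC [62, 8, 48, 50, 58, 10]
  [16] addr=0x57 blk=10 s=2: VC-HIT | VC [62, 8, 48, 50, 58, 18]

MISSES = 10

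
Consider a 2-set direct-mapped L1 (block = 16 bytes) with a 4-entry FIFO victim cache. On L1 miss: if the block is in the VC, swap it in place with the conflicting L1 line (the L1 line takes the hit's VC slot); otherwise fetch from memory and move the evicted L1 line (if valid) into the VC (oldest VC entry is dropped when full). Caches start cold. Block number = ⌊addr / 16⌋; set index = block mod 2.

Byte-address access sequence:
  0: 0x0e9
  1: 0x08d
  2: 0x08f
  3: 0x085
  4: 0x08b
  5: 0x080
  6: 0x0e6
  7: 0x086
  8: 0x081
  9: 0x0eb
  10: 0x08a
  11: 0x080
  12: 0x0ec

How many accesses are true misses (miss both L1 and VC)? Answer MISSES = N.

  [0] addr=0xe9 blk=14 s=0: MISS | VC []
  [1] addr=0x8d blk=8 s=0: MISS | VC [14]
  [2] addr=0x8f blk=8 s=0: L1-HIT | VC [14]
  [3] addr=0x85 blk=8 s=0: L1-HIT | VC [14]
  [4] addr=0x8b blk=8 s=0: L1-HIT | VC [14]
  [5] addr=0x80 blk=8 s=0: L1-HIT | VC [14]
  [6] addr=0xe6 blk=14 s=0: VC-HIT | VC [8]
  [7] addr=0x86 blk=8 s=0: VC-HIT | VC [14]
  [8] addr=0x81 blk=8 s=0: L1-HIT | VC [14]
  [9] addr=0xeb blk=14 s=0: VC-HIT | VC [8]
  [10] addr=0x8a blk=8 s=0: VC-HIT | VC [14]
  [11] addr=0x80 blk=8 s=0: L1-HIT | VC [14]
  [12] addr=0xec blk=14 s=0: VC-HIT | VC [8]

MISSES = 2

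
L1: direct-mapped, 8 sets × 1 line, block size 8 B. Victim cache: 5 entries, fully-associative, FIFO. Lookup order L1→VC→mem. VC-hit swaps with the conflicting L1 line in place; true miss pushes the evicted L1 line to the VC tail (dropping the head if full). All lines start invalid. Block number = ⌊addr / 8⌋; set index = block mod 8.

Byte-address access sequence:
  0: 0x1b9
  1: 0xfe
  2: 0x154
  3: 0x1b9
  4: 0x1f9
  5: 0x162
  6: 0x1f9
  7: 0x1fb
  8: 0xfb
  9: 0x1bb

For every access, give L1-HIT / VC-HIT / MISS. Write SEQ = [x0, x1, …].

#0 0x1b9→b55/s7 MISS; vc=[]
#1 0xfe→b31/s7 MISS; vc=[55]
#2 0x154→b42/s2 MISS; vc=[55]
#3 0x1b9→b55/s7 VC-HIT; vc=[31]
#4 0x1f9→b63/s7 MISS; vc=[31,55]
#5 0x162→b44/s4 MISS; vc=[31,55]
#6 0x1f9→b63/s7 L1-HIT; vc=[31,55]
#7 0x1fb→b63/s7 L1-HIT; vc=[31,55]
#8 0xfb→b31/s7 VC-HIT; vc=[63,55]
#9 0x1bb→b55/s7 VC-HIT; vc=[63,31]

SEQ = [MISS, MISS, MISS, VC-HIT, MISS, MISS, L1-HIT, L1-HIT, VC-HIT, VC-HIT]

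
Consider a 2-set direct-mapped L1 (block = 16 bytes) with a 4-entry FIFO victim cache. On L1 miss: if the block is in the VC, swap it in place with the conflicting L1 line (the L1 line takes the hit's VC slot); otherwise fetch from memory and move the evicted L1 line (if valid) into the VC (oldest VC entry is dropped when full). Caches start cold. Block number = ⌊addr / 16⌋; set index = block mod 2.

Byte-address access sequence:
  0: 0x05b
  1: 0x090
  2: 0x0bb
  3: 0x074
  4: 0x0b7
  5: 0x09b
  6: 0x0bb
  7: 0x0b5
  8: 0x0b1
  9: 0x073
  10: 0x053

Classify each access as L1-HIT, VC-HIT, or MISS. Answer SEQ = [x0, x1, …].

SEQ = [MISS, MISS, MISS, MISS, VC-HIT, VC-HIT, VC-HIT, L1-HIT, L1-HIT, VC-HIT, VC-HIT]

#0 0x5b→b5/s1 MISS; vc=[]
#1 0x90→b9/s1 MISS; vc=[5]
#2 0xbb→b11/s1 MISS; vc=[5,9]
#3 0x74→b7/s1 MISS; vc=[5,9,11]
#4 0xb7→b11/s1 VC-HIT; vc=[5,9,7]
#5 0x9b→b9/s1 VC-HIT; vc=[5,11,7]
#6 0xbb→b11/s1 VC-HIT; vc=[5,9,7]
#7 0xb5→b11/s1 L1-HIT; vc=[5,9,7]
#8 0xb1→b11/s1 L1-HIT; vc=[5,9,7]
#9 0x73→b7/s1 VC-HIT; vc=[5,9,11]
#10 0x53→b5/s1 VC-HIT; vc=[7,9,11]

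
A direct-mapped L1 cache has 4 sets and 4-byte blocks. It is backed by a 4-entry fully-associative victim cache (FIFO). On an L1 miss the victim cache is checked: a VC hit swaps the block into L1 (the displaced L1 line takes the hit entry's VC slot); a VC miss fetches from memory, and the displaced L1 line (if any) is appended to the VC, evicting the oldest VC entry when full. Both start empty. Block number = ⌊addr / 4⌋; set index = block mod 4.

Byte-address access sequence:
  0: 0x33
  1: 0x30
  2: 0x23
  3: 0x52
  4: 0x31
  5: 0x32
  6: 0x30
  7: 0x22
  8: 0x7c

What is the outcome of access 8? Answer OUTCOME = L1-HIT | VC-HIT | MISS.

#0 0x33→b12/s0 MISS; vc=[]
#1 0x30→b12/s0 L1-HIT; vc=[]
#2 0x23→b8/s0 MISS; vc=[12]
#3 0x52→b20/s0 MISS; vc=[12,8]
#4 0x31→b12/s0 VC-HIT; vc=[20,8]
#5 0x32→b12/s0 L1-HIT; vc=[20,8]
#6 0x30→b12/s0 L1-HIT; vc=[20,8]
#7 0x22→b8/s0 VC-HIT; vc=[20,12]
#8 0x7c→b31/s3 MISS; vc=[20,12]

OUTCOME = MISS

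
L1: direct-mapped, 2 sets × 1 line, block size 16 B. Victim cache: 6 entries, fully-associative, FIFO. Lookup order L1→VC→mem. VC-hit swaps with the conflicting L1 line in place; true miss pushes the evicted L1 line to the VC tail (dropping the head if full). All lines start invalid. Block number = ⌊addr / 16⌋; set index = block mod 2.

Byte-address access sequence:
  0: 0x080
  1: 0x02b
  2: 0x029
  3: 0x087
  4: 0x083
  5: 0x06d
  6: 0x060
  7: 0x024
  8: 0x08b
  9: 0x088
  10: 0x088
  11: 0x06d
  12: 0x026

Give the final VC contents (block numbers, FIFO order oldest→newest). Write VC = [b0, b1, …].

  [0] addr=0x80 blk=8 s=0: MISS | VC []
  [1] addr=0x2b blk=2 s=0: MISS | VC [8]
  [2] addr=0x29 blk=2 s=0: L1-HIT | VC [8]
  [3] addr=0x87 blk=8 s=0: VC-HIT | VC [2]
  [4] addr=0x83 blk=8 s=0: L1-HIT | VC [2]
  [5] addr=0x6d blk=6 s=0: MISS | VC [2, 8]
  [6] addr=0x60 blk=6 s=0: L1-HIT | VC [2, 8]
  [7] addr=0x24 blk=2 s=0: VC-HIT | VC [6, 8]
  [8] addr=0x8b blk=8 s=0: VC-HIT | VC [6, 2]
  [9] addr=0x88 blk=8 s=0: L1-HIT | VC [6, 2]
  [10] addr=0x88 blk=8 s=0: L1-HIT | VC [6, 2]
  [11] addr=0x6d blk=6 s=0: VC-HIT | VC [8, 2]
  [12] addr=0x26 blk=2 s=0: VC-HIT | VC [8, 6]

VC = [8, 6]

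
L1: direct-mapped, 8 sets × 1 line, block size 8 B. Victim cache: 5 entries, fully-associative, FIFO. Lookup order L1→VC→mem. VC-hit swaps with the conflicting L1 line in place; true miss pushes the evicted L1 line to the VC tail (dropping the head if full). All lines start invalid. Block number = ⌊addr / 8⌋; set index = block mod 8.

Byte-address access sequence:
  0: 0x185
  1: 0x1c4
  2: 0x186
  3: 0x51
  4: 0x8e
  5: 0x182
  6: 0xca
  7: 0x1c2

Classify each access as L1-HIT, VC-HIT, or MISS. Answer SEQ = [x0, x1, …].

SEQ = [MISS, MISS, VC-HIT, MISS, MISS, L1-HIT, MISS, VC-HIT]

  [0] addr=0x185 blk=48 s=0: MISS | VC []
  [1] addr=0x1c4 blk=56 s=0: MISS | VC [48]
  [2] addr=0x186 blk=48 s=0: VC-HIT | VC [56]
  [3] addr=0x51 blk=10 s=2: MISS | VC [56]
  [4] addr=0x8e blk=17 s=1: MISS | VC [56]
  [5] addr=0x182 blk=48 s=0: L1-HIT | VC [56]
  [6] addr=0xca blk=25 s=1: MISS | VC [56, 17]
  [7] addr=0x1c2 blk=56 s=0: VC-HIT | VC [48, 17]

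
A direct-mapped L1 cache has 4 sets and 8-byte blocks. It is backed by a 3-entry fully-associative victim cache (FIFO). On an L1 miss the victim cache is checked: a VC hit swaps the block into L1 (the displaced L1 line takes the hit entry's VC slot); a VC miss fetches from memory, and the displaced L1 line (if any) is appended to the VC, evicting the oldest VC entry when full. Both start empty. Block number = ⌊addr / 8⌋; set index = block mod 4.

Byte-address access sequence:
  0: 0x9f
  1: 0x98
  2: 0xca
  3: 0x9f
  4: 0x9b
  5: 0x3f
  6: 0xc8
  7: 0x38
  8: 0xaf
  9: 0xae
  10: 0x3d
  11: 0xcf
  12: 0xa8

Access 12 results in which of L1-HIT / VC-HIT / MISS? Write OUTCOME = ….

OUTCOME = VC-HIT

#0 0x9f→b19/s3 MISS; vc=[]
#1 0x98→b19/s3 L1-HIT; vc=[]
#2 0xca→b25/s1 MISS; vc=[]
#3 0x9f→b19/s3 L1-HIT; vc=[]
#4 0x9b→b19/s3 L1-HIT; vc=[]
#5 0x3f→b7/s3 MISS; vc=[19]
#6 0xc8→b25/s1 L1-HIT; vc=[19]
#7 0x38→b7/s3 L1-HIT; vc=[19]
#8 0xaf→b21/s1 MISS; vc=[19,25]
#9 0xae→b21/s1 L1-HIT; vc=[19,25]
#10 0x3d→b7/s3 L1-HIT; vc=[19,25]
#11 0xcf→b25/s1 VC-HIT; vc=[19,21]
#12 0xa8→b21/s1 VC-HIT; vc=[19,25]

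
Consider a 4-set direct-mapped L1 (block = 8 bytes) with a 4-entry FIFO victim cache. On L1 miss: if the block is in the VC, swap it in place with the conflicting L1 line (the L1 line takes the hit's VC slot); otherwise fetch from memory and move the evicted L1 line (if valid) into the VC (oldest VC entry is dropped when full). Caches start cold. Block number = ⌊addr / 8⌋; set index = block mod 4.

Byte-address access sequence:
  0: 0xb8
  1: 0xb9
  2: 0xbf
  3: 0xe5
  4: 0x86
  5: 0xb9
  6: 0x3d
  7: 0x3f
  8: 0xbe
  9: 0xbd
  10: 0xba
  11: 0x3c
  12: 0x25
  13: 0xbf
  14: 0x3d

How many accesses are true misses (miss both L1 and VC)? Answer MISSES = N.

#0 0xb8→b23/s3 MISS; vc=[]
#1 0xb9→b23/s3 L1-HIT; vc=[]
#2 0xbf→b23/s3 L1-HIT; vc=[]
#3 0xe5→b28/s0 MISS; vc=[]
#4 0x86→b16/s0 MISS; vc=[28]
#5 0xb9→b23/s3 L1-HIT; vc=[28]
#6 0x3d→b7/s3 MISS; vc=[28,23]
#7 0x3f→b7/s3 L1-HIT; vc=[28,23]
#8 0xbe→b23/s3 VC-HIT; vc=[28,7]
#9 0xbd→b23/s3 L1-HIT; vc=[28,7]
#10 0xba→b23/s3 L1-HIT; vc=[28,7]
#11 0x3c→b7/s3 VC-HIT; vc=[28,23]
#12 0x25→b4/s0 MISS; vc=[28,23,16]
#13 0xbf→b23/s3 VC-HIT; vc=[28,7,16]
#14 0x3d→b7/s3 VC-HIT; vc=[28,23,16]

MISSES = 5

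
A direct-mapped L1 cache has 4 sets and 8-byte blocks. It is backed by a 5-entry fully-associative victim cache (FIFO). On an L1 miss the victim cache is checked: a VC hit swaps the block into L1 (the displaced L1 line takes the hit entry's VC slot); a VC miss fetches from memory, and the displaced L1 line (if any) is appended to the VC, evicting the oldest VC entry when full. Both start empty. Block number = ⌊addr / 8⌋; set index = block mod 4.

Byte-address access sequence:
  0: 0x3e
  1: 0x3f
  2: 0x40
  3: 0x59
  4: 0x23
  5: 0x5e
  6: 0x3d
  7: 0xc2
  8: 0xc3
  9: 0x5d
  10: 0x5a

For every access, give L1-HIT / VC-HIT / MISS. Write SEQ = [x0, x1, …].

SEQ = [MISS, L1-HIT, MISS, MISS, MISS, L1-HIT, VC-HIT, MISS, L1-HIT, VC-HIT, L1-HIT]

#0 0x3e→b7/s3 MISS; vc=[]
#1 0x3f→b7/s3 L1-HIT; vc=[]
#2 0x40→b8/s0 MISS; vc=[]
#3 0x59→b11/s3 MISS; vc=[7]
#4 0x23→b4/s0 MISS; vc=[7,8]
#5 0x5e→b11/s3 L1-HIT; vc=[7,8]
#6 0x3d→b7/s3 VC-HIT; vc=[11,8]
#7 0xc2→b24/s0 MISS; vc=[11,8,4]
#8 0xc3→b24/s0 L1-HIT; vc=[11,8,4]
#9 0x5d→b11/s3 VC-HIT; vc=[7,8,4]
#10 0x5a→b11/s3 L1-HIT; vc=[7,8,4]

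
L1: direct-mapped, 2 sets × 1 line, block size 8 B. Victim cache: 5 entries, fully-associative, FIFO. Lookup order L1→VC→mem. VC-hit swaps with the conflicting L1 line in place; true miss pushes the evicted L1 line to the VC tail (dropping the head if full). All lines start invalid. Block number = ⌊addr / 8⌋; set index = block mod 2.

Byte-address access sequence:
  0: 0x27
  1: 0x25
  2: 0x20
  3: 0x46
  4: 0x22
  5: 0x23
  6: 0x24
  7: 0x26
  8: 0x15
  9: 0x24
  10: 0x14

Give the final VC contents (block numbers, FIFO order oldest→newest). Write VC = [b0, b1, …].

  [0] addr=0x27 blk=4 s=0: MISS | VC []
  [1] addr=0x25 blk=4 s=0: L1-HIT | VC []
  [2] addr=0x20 blk=4 s=0: L1-HIT | VC []
  [3] addr=0x46 blk=8 s=0: MISS | VC [4]
  [4] addr=0x22 blk=4 s=0: VC-HIT | VC [8]
  [5] addr=0x23 blk=4 s=0: L1-HIT | VC [8]
  [6] addr=0x24 blk=4 s=0: L1-HIT | VC [8]
  [7] addr=0x26 blk=4 s=0: L1-HIT | VC [8]
  [8] addr=0x15 blk=2 s=0: MISS | VC [8, 4]
  [9] addr=0x24 blk=4 s=0: VC-HIT | VC [8, 2]
  [10] addr=0x14 blk=2 s=0: VC-HIT | VC [8, 4]

VC = [8, 4]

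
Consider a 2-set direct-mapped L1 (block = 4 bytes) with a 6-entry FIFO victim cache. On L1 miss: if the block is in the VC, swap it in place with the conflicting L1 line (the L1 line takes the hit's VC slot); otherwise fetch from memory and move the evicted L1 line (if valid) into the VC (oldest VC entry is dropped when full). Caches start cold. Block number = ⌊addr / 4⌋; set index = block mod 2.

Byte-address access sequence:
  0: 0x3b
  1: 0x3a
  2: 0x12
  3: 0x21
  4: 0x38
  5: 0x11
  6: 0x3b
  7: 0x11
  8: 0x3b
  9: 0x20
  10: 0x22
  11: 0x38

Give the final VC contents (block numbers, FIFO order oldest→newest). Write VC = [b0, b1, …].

VC = [8, 4]

  [0] addr=0x3b blk=14 s=0: MISS | VC []
  [1] addr=0x3a blk=14 s=0: L1-HIT | VC []
  [2] addr=0x12 blk=4 s=0: MISS | VC [14]
  [3] addr=0x21 blk=8 s=0: MISS | VC [14, 4]
  [4] addr=0x38 blk=14 s=0: VC-HIT | VC [8, 4]
  [5] addr=0x11 blk=4 s=0: VC-HIT | VC [8, 14]
  [6] addr=0x3b blk=14 s=0: VC-HIT | VC [8, 4]
  [7] addr=0x11 blk=4 s=0: VC-HIT | VC [8, 14]
  [8] addr=0x3b blk=14 s=0: VC-HIT | VC [8, 4]
  [9] addr=0x20 blk=8 s=0: VC-HIT | VC [14, 4]
  [10] addr=0x22 blk=8 s=0: L1-HIT | VC [14, 4]
  [11] addr=0x38 blk=14 s=0: VC-HIT | VC [8, 4]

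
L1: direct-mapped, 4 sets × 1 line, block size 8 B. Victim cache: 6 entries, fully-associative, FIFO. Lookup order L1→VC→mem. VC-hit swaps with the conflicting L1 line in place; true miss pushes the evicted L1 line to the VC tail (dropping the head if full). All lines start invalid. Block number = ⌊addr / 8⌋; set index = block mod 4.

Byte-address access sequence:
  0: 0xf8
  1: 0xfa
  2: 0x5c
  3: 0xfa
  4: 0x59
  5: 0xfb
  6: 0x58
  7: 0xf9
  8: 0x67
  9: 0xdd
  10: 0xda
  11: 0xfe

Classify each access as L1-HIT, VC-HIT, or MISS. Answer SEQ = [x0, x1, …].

#0 0xf8→b31/s3 MISS; vc=[]
#1 0xfa→b31/s3 L1-HIT; vc=[]
#2 0x5c→b11/s3 MISS; vc=[31]
#3 0xfa→b31/s3 VC-HIT; vc=[11]
#4 0x59→b11/s3 VC-HIT; vc=[31]
#5 0xfb→b31/s3 VC-HIT; vc=[11]
#6 0x58→b11/s3 VC-HIT; vc=[31]
#7 0xf9→b31/s3 VC-HIT; vc=[11]
#8 0x67→b12/s0 MISS; vc=[11]
#9 0xdd→b27/s3 MISS; vc=[11,31]
#10 0xda→b27/s3 L1-HIT; vc=[11,31]
#11 0xfe→b31/s3 VC-HIT; vc=[11,27]

SEQ = [MISS, L1-HIT, MISS, VC-HIT, VC-HIT, VC-HIT, VC-HIT, VC-HIT, MISS, MISS, L1-HIT, VC-HIT]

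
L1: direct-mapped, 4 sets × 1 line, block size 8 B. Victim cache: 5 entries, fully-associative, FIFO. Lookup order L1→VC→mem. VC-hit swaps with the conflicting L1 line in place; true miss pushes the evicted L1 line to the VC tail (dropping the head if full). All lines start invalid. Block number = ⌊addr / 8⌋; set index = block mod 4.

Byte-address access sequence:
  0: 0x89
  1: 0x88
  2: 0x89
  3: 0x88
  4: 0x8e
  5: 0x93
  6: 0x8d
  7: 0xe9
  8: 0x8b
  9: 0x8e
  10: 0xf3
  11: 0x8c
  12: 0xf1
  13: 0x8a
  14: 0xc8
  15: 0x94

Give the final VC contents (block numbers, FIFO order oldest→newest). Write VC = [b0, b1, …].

0: 0x89 (blk 17, set 1) → MISS  vc=[]
1: 0x88 (blk 17, set 1) → L1-HIT  vc=[]
2: 0x89 (blk 17, set 1) → L1-HIT  vc=[]
3: 0x88 (blk 17, set 1) → L1-HIT  vc=[]
4: 0x8e (blk 17, set 1) → L1-HIT  vc=[]
5: 0x93 (blk 18, set 2) → MISS  vc=[]
6: 0x8d (blk 17, set 1) → L1-HIT  vc=[]
7: 0xe9 (blk 29, set 1) → MISS  vc=[17]
8: 0x8b (blk 17, set 1) → VC-HIT  vc=[29]
9: 0x8e (blk 17, set 1) → L1-HIT  vc=[29]
10: 0xf3 (blk 30, set 2) → MISS  vc=[29, 18]
11: 0x8c (blk 17, set 1) → L1-HIT  vc=[29, 18]
12: 0xf1 (blk 30, set 2) → L1-HIT  vc=[29, 18]
13: 0x8a (blk 17, set 1) → L1-HIT  vc=[29, 18]
14: 0xc8 (blk 25, set 1) → MISS  vc=[29, 18, 17]
15: 0x94 (blk 18, set 2) → VC-HIT  vc=[29, 30, 17]

VC = [29, 30, 17]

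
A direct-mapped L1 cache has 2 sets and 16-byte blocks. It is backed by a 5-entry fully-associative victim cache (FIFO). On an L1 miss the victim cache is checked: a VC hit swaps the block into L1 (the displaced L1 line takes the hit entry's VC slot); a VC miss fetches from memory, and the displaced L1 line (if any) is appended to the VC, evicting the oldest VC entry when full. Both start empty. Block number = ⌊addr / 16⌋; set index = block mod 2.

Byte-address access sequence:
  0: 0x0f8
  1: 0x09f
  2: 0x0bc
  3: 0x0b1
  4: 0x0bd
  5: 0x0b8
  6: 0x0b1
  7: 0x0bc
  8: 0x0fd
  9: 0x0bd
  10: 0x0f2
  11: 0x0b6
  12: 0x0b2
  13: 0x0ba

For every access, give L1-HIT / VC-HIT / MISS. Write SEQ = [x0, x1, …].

SEQ = [MISS, MISS, MISS, L1-HIT, L1-HIT, L1-HIT, L1-HIT, L1-HIT, VC-HIT, VC-HIT, VC-HIT, VC-HIT, L1-HIT, L1-HIT]

#0 0xf8→b15/s1 MISS; vc=[]
#1 0x9f→b9/s1 MISS; vc=[15]
#2 0xbc→b11/s1 MISS; vc=[15,9]
#3 0xb1→b11/s1 L1-HIT; vc=[15,9]
#4 0xbd→b11/s1 L1-HIT; vc=[15,9]
#5 0xb8→b11/s1 L1-HIT; vc=[15,9]
#6 0xb1→b11/s1 L1-HIT; vc=[15,9]
#7 0xbc→b11/s1 L1-HIT; vc=[15,9]
#8 0xfd→b15/s1 VC-HIT; vc=[11,9]
#9 0xbd→b11/s1 VC-HIT; vc=[15,9]
#10 0xf2→b15/s1 VC-HIT; vc=[11,9]
#11 0xb6→b11/s1 VC-HIT; vc=[15,9]
#12 0xb2→b11/s1 L1-HIT; vc=[15,9]
#13 0xba→b11/s1 L1-HIT; vc=[15,9]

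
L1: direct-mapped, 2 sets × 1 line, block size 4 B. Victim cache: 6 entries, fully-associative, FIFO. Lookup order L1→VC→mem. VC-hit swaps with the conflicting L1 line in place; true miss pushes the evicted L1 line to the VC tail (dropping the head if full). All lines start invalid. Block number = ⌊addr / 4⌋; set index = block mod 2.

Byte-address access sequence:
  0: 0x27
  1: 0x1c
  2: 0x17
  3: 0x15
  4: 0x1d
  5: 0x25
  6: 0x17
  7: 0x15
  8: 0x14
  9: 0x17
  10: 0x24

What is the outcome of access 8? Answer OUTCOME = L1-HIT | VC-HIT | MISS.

  [0] addr=0x27 blk=9 s=1: MISS | VC []
  [1] addr=0x1c blk=7 s=1: MISS | VC [9]
  [2] addr=0x17 blk=5 s=1: MISS | VC [9, 7]
  [3] addr=0x15 blk=5 s=1: L1-HIT | VC [9, 7]
  [4] addr=0x1d blk=7 s=1: VC-HIT | VC [9, 5]
  [5] addr=0x25 blk=9 s=1: VC-HIT | VC [7, 5]
  [6] addr=0x17 blk=5 s=1: VC-HIT | VC [7, 9]
  [7] addr=0x15 blk=5 s=1: L1-HIT | VC [7, 9]
  [8] addr=0x14 blk=5 s=1: L1-HIT | VC [7, 9]
  [9] addr=0x17 blk=5 s=1: L1-HIT | VC [7, 9]
  [10] addr=0x24 blk=9 s=1: VC-HIT | VC [7, 5]

OUTCOME = L1-HIT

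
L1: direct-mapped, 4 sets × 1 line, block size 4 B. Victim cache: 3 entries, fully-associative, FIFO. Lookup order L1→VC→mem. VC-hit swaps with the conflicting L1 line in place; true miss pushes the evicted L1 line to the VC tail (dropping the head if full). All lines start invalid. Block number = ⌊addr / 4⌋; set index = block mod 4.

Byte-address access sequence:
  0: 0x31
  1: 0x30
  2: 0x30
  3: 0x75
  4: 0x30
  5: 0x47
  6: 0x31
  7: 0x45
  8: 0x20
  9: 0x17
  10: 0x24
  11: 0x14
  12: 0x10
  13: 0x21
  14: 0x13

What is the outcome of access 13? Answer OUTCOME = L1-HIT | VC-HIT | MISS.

  [0] addr=0x31 blk=12 s=0: MISS | VC []
  [1] addr=0x30 blk=12 s=0: L1-HIT | VC []
  [2] addr=0x30 blk=12 s=0: L1-HIT | VC []
  [3] addr=0x75 blk=29 s=1: MISS | VC []
  [4] addr=0x30 blk=12 s=0: L1-HIT | VC []
  [5] addr=0x47 blk=17 s=1: MISS | VC [29]
  [6] addr=0x31 blk=12 s=0: L1-HIT | VC [29]
  [7] addr=0x45 blk=17 s=1: L1-HIT | VC [29]
  [8] addr=0x20 blk=8 s=0: MISS | VC [29, 12]
  [9] addr=0x17 blk=5 s=1: MISS | VC [29, 12, 17]
  [10] addr=0x24 blk=9 s=1: MISS | VC [12, 17, 5]
  [11] addr=0x14 blk=5 s=1: VC-HIT | VC [12, 17, 9]
  [12] addr=0x10 blk=4 s=0: MISS | VC [17, 9, 8]
  [13] addr=0x21 blk=8 s=0: VC-HIT | VC [17, 9, 4]
  [14] addr=0x13 blk=4 s=0: VC-HIT | VC [17, 9, 8]

OUTCOME = VC-HIT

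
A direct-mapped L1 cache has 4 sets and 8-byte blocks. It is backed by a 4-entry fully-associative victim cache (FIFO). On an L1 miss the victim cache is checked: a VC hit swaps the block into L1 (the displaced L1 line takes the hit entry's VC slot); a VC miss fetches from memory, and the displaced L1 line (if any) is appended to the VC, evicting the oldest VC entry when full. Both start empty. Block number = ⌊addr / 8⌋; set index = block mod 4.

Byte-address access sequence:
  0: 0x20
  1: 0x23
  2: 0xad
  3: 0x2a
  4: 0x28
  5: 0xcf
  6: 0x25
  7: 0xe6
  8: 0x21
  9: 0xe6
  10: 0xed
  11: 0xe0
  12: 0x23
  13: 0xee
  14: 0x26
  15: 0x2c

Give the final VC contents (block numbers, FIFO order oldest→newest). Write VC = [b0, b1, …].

  [0] addr=0x20 blk=4 s=0: MISS | VC []
  [1] addr=0x23 blk=4 s=0: L1-HIT | VC []
  [2] addr=0xad blk=21 s=1: MISS | VC []
  [3] addr=0x2a blk=5 s=1: MISS | VC [21]
  [4] addr=0x28 blk=5 s=1: L1-HIT | VC [21]
  [5] addr=0xcf blk=25 s=1: MISS | VC [21, 5]
  [6] addr=0x25 blk=4 s=0: L1-HIT | VC [21, 5]
  [7] addr=0xe6 blk=28 s=0: MISS | VC [21, 5, 4]
  [8] addr=0x21 blk=4 s=0: VC-HIT | VC [21, 5, 28]
  [9] addr=0xe6 blk=28 s=0: VC-HIT | VC [21, 5, 4]
  [10] addr=0xed blk=29 s=1: MISS | VC [21, 5, 4, 25]
  [11] addr=0xe0 blk=28 s=0: L1-HIT | VC [21, 5, 4, 25]
  [12] addr=0x23 blk=4 s=0: VC-HIT | VC [21, 5, 28, 25]
  [13] addr=0xee blk=29 s=1: L1-HIT | VC [21, 5, 28, 25]
  [14] addr=0x26 blk=4 s=0: L1-HIT | VC [21, 5, 28, 25]
  [15] addr=0x2c blk=5 s=1: VC-HIT | VC [21, 29, 28, 25]

VC = [21, 29, 28, 25]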